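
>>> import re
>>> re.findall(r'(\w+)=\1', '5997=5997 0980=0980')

`\1` has to match the exact text group 1 already captured.
Matches: at [0:9] match '5997=5997', group 1 = '5997'; at [10:19] match '0980=0980', group 1 = '0980'.
One capturing group, so `findall` returns just the captured substring from each match — 2 in all.

['5997', '0980']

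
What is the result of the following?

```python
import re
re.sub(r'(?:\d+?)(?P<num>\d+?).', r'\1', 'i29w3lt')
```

This matches one or more of a digit (lazy) (non-capturing group); then one or more of a digit (lazy) (captured as 'num'); then any character.
Matches: at [1:4] → '29w'.
The replacement refers to a captured group, so each match is rewritten using its own captured text.

'i93lt'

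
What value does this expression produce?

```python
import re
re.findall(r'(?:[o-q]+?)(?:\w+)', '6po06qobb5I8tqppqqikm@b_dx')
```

This matches one or more of a character in [o-q] (lazy) (non-capturing group); then one or more of a word character (non-capturing group).
Scanning left to right: at [1:21] → 'po06qobb5I8tqppqqikm'.
Since nothing is captured, `findall` lists the 1 matched substring directly.

['po06qobb5I8tqppqqikm']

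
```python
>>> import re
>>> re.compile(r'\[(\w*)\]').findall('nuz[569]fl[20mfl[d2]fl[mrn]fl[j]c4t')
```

['569', 'd2', 'mrn', 'j']

Scanning left to right: at [3:8] match '[569]', group 1 = '569'; at [16:20] match '[d2]', group 1 = 'd2'; at [22:27] match '[mrn]', group 1 = 'mrn'; at [29:32] match '[j]', group 1 = 'j'.
With a single group, `findall` returns only what that group captured — 4 items.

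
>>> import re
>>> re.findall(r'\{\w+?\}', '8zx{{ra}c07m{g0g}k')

`findall` yields the raw match text (2 of them) because the pattern has no groups.

['{ra}', '{g0g}']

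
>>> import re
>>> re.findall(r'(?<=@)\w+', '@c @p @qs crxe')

The positive lookaround only admits positions where the adjacent text matches; those characters stay outside the span.
`findall` yields the raw match text (3 of them) because the pattern has no groups.

['c', 'p', 'qs']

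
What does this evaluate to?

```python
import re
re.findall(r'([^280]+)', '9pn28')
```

['9pn']

One capturing group, so `findall` returns just the captured substring from the one match — 1 in all.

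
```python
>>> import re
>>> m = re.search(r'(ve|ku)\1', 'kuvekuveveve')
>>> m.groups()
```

('ve',)

The match spans [6:10] → 'veve'.
Captured: group 1 = 've'.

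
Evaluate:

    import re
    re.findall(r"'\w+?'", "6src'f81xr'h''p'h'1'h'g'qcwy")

["'f81xr'", "'p'", "'1'", "'g'"]

`findall` yields the raw match text (4 of them) because the pattern has no groups.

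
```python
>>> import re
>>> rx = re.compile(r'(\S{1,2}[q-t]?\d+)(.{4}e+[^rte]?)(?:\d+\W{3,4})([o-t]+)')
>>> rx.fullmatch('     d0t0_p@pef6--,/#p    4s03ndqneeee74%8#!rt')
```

This matches 1 to 2 of a non-whitespace character, then optionally a character in [q-t], then one or more of a digit (captured); then exactly 4 of any character, then one or more of the literal 'e', then optionally any character except [rte] (captured); then one or more of a digit, then 3 to 4 of a non-word character (non-capturing group); then one or more of a character in [o-t] (captured).
`re.fullmatch` is like wrapping the pattern in `^…$` (in single-line mode).
Here the string isn't matched end-to-end, so the call returns None.

None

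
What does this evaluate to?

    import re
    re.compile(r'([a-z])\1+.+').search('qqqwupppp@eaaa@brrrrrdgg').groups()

`\1` has to match the exact text group 1 already captured.
Unlike `match`, `search` isn't anchored — it looks for the pattern anywhere in the string.
The match spans [0:24] → 'qqqwupppp@eaaa@brrrrrdgg'.
Captured: group 1 = 'q'.

('q',)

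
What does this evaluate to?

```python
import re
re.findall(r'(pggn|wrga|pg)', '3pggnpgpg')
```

['pggn', 'pg', 'pg']

Branches in `(...|...)` are attempted left-to-right; the first branch that allows the whole pattern to succeed is taken.
`findall` collects group 1 from each match (3 total).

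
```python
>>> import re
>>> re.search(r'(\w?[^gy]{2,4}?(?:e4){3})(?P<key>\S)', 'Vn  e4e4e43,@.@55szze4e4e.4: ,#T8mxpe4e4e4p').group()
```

'Vn  e4e4e43'

Pattern: optionally a word character, then 2 to 4 of any character except [gy] (lazy), then the literal 'e4' repeated 3 times (captured); then a non-whitespace character (captured as 'key').
The match spans [0:11] → 'Vn  e4e4e43'.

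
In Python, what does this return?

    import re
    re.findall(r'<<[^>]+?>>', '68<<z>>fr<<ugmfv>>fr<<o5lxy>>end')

`findall` yields the raw match text (3 of them) because the pattern has no groups.

['<<z>>', '<<ugmfv>>', '<<o5lxy>>']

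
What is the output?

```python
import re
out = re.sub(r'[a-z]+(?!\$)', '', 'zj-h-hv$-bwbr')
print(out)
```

--v$-

Because the assertion is negative and zero-width, positions next to the forbidden text are skipped.
Each match is replaced by ''.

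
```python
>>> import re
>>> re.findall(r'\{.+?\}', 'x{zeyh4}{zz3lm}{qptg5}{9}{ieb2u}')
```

['{zeyh4}', '{zz3lm}', '{qptg5}', '{9}', '{ieb2u}']

With the lazy modifier that quantifier settles for the fewest repetitions that let the rest of the pattern succeed (the atoms after it are unaffected and can still be greedy).
Since nothing is captured, `findall` lists the 5 matched substrings directly.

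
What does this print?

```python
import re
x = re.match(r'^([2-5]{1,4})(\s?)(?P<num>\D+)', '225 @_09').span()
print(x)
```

`re.match` only tries the pattern at the start of the string.
The match spans [0:6] → '225 @_'.

(0, 6)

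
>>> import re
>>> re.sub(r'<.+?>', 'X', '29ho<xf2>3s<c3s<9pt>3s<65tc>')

'29hoX3sX3sX'

Each match is replaced by 'X'.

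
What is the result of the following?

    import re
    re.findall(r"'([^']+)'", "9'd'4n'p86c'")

['d', 'p86c']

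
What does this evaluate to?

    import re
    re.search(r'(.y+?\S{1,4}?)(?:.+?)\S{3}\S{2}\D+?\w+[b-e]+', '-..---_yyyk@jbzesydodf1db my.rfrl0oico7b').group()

Pattern: any character, then one or more of the literal 'y' (lazy), then 1 to 4 of a non-whitespace character (lazy) (captured); then one or more of any character (lazy) (non-capturing group); then exactly 3 of a non-whitespace character, then exactly 2 of a non-whitespace character; then one or more of a non-digit (lazy), then one or more of a word character; then one or more of a character in [b-e].
`re.search` tries every starting position until one works.
The match spans [6:25] → '_yyyk@jbzesydodf1db'.
Captured: group 1 = '_yy'.

'_yyyk@jbzesydodf1db'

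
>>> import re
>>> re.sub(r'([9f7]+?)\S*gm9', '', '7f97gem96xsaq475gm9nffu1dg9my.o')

'nffu1dg9my.o'

Pattern: one or more of one of [9f7] (lazy) (captured); then zero or more of a non-whitespace character, then the literal 'gm9'.
Matches: at [0:19] → '7f97gem96xsaq475gm9'.
Each match is replaced by ''.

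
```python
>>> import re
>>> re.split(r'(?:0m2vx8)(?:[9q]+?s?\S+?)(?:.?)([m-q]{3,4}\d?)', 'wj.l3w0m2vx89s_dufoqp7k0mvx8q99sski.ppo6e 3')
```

['wj.l3w', 'oqp7', 'k0mvx8q99sski.ppo6e 3']

The pattern matches the literal '0m2', then the literal 'vx8' (non-capturing group); then one or more of one of [9q] (lazy), then optionally a literal 's', then one or more of a non-whitespace character (lazy) (non-capturing group); then optionally any character (non-capturing group); then 3 to 4 of a character in [m-q], then optionally a digit (captured).
The `?` after the quantifier makes it lazy — it takes as little as possible before letting the rest of the pattern try.
Matches to split on: at [6:22] → '0m2vx89s_dufoqp7'.
The group in the pattern means `split` returns the separators' captures alongside the pieces.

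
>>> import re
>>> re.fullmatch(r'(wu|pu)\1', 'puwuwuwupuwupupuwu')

None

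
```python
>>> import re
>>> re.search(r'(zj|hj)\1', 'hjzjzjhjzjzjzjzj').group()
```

After group 1 captures some text, `\1` only succeeds where that same text appears again.
`re.search` scans for the first position where the pattern succeeds.
The match spans [2:6] → 'zjzj'.
Captured: group 1 = 'zj'.

'zjzj'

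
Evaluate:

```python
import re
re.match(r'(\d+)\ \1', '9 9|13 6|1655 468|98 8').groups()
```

('9',)

The backreference `\1` re-matches whatever the first group consumed, character for character.
`match` is anchored at position 0; if the pattern doesn't fit there, it returns None.
The match spans [0:3] → '9 9'.
Captured: group 1 = '9'.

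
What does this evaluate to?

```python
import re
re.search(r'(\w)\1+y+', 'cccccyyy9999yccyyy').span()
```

`\1` has to match the exact text group 1 already captured.
The match spans [0:8] → 'cccccyyy'.

(0, 8)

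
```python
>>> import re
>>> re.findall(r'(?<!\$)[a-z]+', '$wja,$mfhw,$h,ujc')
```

['ja', 'fhw', 'ujc']

A negative assertion filters positions out without eating any characters.
Scanning left to right: at [2:4] → 'ja'; at [7:10] → 'fhw'; at [14:17] → 'ujc'.
No capturing groups, so `findall` returns the 3 full match strings.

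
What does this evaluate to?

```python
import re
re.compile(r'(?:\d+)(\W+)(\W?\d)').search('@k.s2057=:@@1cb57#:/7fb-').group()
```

'2057=:@@1'

This matches one or more of a digit (non-capturing group); then one or more of a non-word character (captured); then optionally a non-word character, then a digit (captured).
`search` walks the string left to right and returns the first match it finds.
The match spans [4:13] → '2057=:@@1'.
Captured: group 1 = '=:@@', group 2 = '1'.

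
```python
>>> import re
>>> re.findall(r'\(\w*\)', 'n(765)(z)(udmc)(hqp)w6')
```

`findall` yields the raw match text (4 of them) because the pattern has no groups.

['(765)', '(z)', '(udmc)', '(hqp)']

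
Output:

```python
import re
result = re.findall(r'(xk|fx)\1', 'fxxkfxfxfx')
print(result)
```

['fx']

The backreference `\1` re-matches whatever the first group consumed, character for character.
Scanning left to right: at [4:8] match 'fxfx', group 1 = 'fx'.
Because there's exactly one group, `findall` drops the full match and keeps group 1 from the one hit.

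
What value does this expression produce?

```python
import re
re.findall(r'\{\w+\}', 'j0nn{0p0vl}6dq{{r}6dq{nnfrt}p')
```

['{0p0vl}', '{r}', '{nnfrt}']

Scanning left to right: at [4:11] → '{0p0vl}'; at [15:18] → '{r}'; at [21:28] → '{nnfrt}'.
Since nothing is captured, `findall` lists the 3 matched substrings directly.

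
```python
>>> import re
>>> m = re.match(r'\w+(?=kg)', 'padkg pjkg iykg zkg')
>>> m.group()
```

'pad'

Because the assertion is zero-width, the text it checks is not consumed and won't appear in the result.
With `match`, the pattern is implicitly anchored at the beginning.
The match spans [0:3] → 'pad'.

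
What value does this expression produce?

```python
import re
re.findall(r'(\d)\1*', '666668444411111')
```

['6', '8', '4', '1']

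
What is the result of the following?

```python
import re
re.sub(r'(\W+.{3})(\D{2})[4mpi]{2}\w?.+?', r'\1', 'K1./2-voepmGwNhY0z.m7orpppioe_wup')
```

This matches one or more of a non-word character, then exactly 3 of any character (captured); then exactly 2 of a non-digit (captured); then exactly 2 of one of [4mpi], then optionally a word character, then one or more of any character (lazy).
A `+?`/`*?`/`{m,n}?` starts at its minimum and grows only as far as needed for what follows to match.
Matches: at [2:13] → './2-voepmGw'; at [18:28] → '.m7orpppio'.
The replacement refers to a captured group, so each match is rewritten using its own captured text.

'K1./2-vNhY0z.m7oe_wup'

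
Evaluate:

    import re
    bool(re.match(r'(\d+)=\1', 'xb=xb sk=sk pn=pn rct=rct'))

False

The backreference `\1` re-matches whatever the first group consumed, character for character.
`re.match` won't scan ahead — the pattern has to work from the very first character.
Here position 0 doesn't satisfy it, so the call returns None, and `bool(None)` is False.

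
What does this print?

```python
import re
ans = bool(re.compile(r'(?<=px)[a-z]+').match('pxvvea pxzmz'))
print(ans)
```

`re.match` won't scan ahead — the pattern has to work from the very first character.
Here position 0 doesn't satisfy it, so the call returns None, and `bool(None)` is False.

False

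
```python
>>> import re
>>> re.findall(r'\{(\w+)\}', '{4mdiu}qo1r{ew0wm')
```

['4mdiu']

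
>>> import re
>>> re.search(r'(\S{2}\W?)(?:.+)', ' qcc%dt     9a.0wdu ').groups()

('qc',)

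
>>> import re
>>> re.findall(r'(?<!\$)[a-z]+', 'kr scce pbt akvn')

A negative assertion filters positions out without eating any characters.
Matches: at [0:2] → 'kr'; at [3:7] → 'scce'; at [8:11] → 'pbt'; at [12:16] → 'akvn'.
No capturing groups, so `findall` returns the 4 full match strings.

['kr', 'scce', 'pbt', 'akvn']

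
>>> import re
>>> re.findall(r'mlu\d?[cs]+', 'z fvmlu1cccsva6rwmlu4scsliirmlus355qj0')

['mlu1cccs', 'mlu4scs', 'mlus']

Pattern: the literal 'mlu', then optionally a digit; then one or more of one of [cs].
No capturing groups, so `findall` returns the 3 full match strings.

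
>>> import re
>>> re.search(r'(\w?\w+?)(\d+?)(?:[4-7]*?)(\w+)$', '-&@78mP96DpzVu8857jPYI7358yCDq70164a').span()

(3, 36)

This matches optionally a word character, then one or more of a word character (lazy) (captured); then one or more of a digit (lazy) (captured); then zero or more of a character in [4-7] (lazy) (non-capturing group); then one or more of a word character (captured); then anchored at the end.
Unlike `match`, `search` isn't anchored — it looks for the pattern anywhere in the string.
The match spans [3:36] → '78mP96DpzVu8857jPYI7358yCDq70164a'.
Captured: group 1 = '78mP', group 2 = '9', group 3 = '6DpzVu8857jPYI7358yCDq70164a'.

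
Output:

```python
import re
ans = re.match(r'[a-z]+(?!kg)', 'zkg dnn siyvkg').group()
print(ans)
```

Because the assertion is negative and zero-width, positions next to the forbidden text are skipped.
`re.match` won't scan ahead — the pattern has to work from the very first character.
The match spans [0:3] → 'zkg'.

zkg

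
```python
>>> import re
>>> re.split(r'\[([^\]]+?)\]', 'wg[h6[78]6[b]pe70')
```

The group in the pattern means `split` returns the separators' captures alongside the pieces.

['wg', 'h6[78', '6', 'b', 'pe70']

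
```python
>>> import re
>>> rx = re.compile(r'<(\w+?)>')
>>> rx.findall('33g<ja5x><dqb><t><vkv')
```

['ja5x', 'dqb', 't']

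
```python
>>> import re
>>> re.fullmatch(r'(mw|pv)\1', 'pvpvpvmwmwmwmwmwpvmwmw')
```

None

`fullmatch` succeeds only if the pattern covers the string from start to end.
Here the string isn't matched end-to-end, so the call returns None.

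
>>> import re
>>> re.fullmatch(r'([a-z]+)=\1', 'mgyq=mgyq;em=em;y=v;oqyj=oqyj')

None

After group 1 captures some text, `\1` only succeeds where that same text appears again.
`fullmatch` succeeds only if the pattern covers the string from start to end.
Here the string isn't matched end-to-end, so the call returns None.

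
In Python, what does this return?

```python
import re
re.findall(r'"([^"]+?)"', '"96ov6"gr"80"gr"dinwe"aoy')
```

['96ov6', '80', 'dinwe']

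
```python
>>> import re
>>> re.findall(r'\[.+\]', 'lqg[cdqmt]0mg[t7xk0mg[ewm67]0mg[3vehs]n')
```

['[cdqmt]0mg[t7xk0mg[ewm67]0mg[3vehs]']

`findall` yields the raw match text (1 of them) because the pattern has no groups.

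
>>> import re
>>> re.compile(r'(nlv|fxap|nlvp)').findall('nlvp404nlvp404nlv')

The regex engine tests alternatives in the order written; an earlier branch that matches wins even if a later one would match more.
Scanning left to right: at [0:3] match 'nlv', group 1 = 'nlv'; at [7:10] match 'nlv', group 1 = 'nlv'; at [14:17] match 'nlv', group 1 = 'nlv'.
One capturing group, so `findall` returns just the captured substring from each match — 3 in all.

['nlv', 'nlv', 'nlv']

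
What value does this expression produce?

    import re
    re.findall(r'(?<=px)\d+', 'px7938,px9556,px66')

Because the assertion is zero-width, the text it checks is not consumed and won't appear in the result.
Walking the string: at [2:6] → '7938'; at [9:13] → '9556'; at [16:18] → '66'.
`findall` yields the raw match text (3 of them) because the pattern has no groups.

['7938', '9556', '66']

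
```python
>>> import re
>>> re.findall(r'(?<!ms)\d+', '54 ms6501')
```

The negative lookahead/lookbehind blocks any match where the forbidden context is present.
Since nothing is captured, `findall` lists the 2 matched substrings directly.

['54', '501']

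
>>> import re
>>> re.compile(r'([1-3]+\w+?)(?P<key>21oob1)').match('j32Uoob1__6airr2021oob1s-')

Pattern: one or more of a character in [1-3], then one or more of a word character (lazy) (captured); then the literal '21o', then the literal 'ob1' (captured as 'key').
With `match`, the pattern is implicitly anchored at the beginning.
Here the string doesn't start with a match, so the call returns None.

None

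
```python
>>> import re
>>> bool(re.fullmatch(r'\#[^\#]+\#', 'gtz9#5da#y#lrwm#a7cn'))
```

`re.fullmatch` requires the pattern to consume the entire string.
Here there's no way to consume every character, so the call returns None, and `bool(None)` is False.

False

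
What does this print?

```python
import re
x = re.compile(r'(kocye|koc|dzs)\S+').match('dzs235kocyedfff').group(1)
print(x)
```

The match spans [0:15] → 'dzs235kocyedfff'.
Captured: group 1 = 'dzs'.

dzs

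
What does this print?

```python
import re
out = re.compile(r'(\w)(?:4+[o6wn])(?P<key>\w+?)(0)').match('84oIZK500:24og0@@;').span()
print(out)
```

(0, 8)

Pattern: a word character (captured); then one or more of the literal '4', then one of [o6wn] (non-capturing group); then one or more of a word character (lazy) (captured as 'key'); then a literal '0' (captured).
`re.match` only tries the pattern at the start of the string.
The match spans [0:8] → '84oIZK50'.
Captured: group 1 = '8', group 2 = 'IZK5', group 3 = '0'.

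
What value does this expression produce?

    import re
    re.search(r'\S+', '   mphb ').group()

'mphb'

Pattern: one or more of a non-whitespace character.
`re.search` tries every starting position until one works.
The match spans [3:7] → 'mphb'.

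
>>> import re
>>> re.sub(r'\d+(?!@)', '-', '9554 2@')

'- 2@'

A negative assertion filters positions out without eating any characters.
Matches: at [0:4] → '9554'.
Every occurrence is swapped for '-'.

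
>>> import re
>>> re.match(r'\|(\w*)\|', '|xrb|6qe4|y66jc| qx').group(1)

'xrb'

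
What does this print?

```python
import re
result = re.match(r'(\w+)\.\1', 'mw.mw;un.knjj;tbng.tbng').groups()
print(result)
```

('mw',)

The match spans [0:5] → 'mw.mw'.
Captured: group 1 = 'mw'.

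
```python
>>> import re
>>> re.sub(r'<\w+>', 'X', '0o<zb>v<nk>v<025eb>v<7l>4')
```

Matches: at [2:6] → '<zb>'; at [7:11] → '<nk>'; at [12:19] → '<025eb>'; at [20:24] → '<7l>'.
Every occurrence is swapped for 'X'.

'0oXvXvXvX4'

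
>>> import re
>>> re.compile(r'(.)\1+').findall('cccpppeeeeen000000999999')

['c', 'p', 'e', '0', '9']

`\1` has to match the exact text group 1 already captured.
Scanning left to right: at [0:3] match 'ccc', group 1 = 'c'; at [3:6] match 'ppp', group 1 = 'p'; at [6:11] match 'eeeee', group 1 = 'e'; at [12:18] match '000000', group 1 = '0'; at [18:24] match '999999', group 1 = '9'.
Because there's exactly one group, `findall` drops the full match and keeps group 1 from each hit.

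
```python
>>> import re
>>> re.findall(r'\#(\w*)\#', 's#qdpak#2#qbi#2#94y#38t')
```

['qdpak', 'qbi', '94y']

Walking the string: at [1:8] match '#qdpak#', group 1 = 'qdpak'; at [9:14] match '#qbi#', group 1 = 'qbi'; at [15:20] match '#94y#', group 1 = '94y'.
`findall` collects group 1 from each match (3 total).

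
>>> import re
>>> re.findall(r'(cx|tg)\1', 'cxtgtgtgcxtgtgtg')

['tg', 'tg']

A backreference is literal: `\1` must see the identical characters the first group matched.
`findall` collects group 1 from each match (2 total).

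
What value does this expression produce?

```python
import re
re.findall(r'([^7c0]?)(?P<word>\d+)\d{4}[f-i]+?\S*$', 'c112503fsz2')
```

[('1', '1')]

Multiple groups make `findall` return tuples — one 2-tuple for the one match.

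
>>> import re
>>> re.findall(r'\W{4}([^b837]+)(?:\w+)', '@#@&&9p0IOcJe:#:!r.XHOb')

['&9p0IOcJe:#:!r.XHO']

With a single group, `findall` returns only what that group captured — 1 item.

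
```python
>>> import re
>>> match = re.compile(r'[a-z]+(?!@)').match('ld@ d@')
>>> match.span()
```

(0, 1)

With `match`, the pattern is implicitly anchored at the beginning.
The match spans [0:1] → 'l'.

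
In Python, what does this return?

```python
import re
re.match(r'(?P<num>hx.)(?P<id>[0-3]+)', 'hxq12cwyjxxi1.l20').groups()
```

('hxq', '12')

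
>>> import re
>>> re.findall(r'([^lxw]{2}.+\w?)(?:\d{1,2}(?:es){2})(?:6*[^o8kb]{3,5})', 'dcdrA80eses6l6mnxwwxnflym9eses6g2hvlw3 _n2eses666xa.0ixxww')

['dcdrA80eses6l6mnxwwxnflym9eses6g2hvlw3 _n']

The pattern matches exactly 2 of any character except [lxw], then one or more of any character, then optionally a word character (captured); then 1 to 2 of a digit, then the literal 'es' repeated 2 times (non-capturing group); then zero or more of a literal '6', then 3 to 5 of any character except [o8kb] (non-capturing group).
Walking the string: at [0:54] match 'dcdrA80eses6l6mnxwwxnflym9eses6g2hvlw3 _n2eses666xa.0i', group 1 = 'dcdrA80eses6l6mnxwwxnflym9eses6g2hvlw3 _n'.
Because there's exactly one group, `findall` drops the full match and keeps group 1 from the one hit.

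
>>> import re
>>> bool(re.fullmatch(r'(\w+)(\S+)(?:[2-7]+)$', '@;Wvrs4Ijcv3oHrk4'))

The pattern matches one or more of a word character (captured); then one or more of a non-whitespace character (captured); then one or more of a character in [2-7] (non-capturing group); then anchored at the end.
For `fullmatch`, every character of the input must be accounted for by the pattern.
Here there's no way to consume every character, so the call returns None, and `bool(None)` is False.

False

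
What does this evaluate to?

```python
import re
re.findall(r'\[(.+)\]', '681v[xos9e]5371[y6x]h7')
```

With a single group, `findall` returns only what that group captured — 1 item.

['xos9e]5371[y6x']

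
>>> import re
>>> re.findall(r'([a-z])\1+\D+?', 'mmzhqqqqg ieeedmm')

`\1` is not a pattern — it's the concrete string captured by group 1, re-applied verbatim.
Because there's exactly one group, `findall` drops the full match and keeps group 1 from each hit.

['m', 'q', 'e']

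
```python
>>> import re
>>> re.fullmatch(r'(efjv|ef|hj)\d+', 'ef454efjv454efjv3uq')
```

None

For `fullmatch`, every character of the input must be accounted for by the pattern.
Here the pattern can't cover the whole string, so the call returns None.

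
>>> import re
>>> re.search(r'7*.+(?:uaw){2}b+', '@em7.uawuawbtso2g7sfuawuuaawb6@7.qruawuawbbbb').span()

(0, 45)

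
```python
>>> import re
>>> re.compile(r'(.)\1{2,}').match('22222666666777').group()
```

`\1` has to match the exact text group 1 already captured.
`match` is anchored at position 0; if the pattern doesn't fit there, it returns None.
The match spans [0:5] → '22222'.
Captured: group 1 = '2'.

'22222'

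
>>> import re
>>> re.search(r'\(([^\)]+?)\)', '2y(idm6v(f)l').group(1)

'idm6v(f'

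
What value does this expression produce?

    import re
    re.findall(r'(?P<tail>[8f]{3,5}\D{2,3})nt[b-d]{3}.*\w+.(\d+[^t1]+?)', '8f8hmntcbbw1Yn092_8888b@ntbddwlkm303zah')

[('8f8hm', '3z')]

Pattern: 3 to 5 of one of [8f], then 2 to 3 of a non-digit (captured as 'tail'); then the literal 'nt', then exactly 3 of a character in [b-d], then zero or more of any character; then one or more of a word character; then any character; then one or more of a digit, then one or more of any character except [t1] (lazy) (captured).
A `+?`/`*?`/`{m,n}?` starts at its minimum and grows only as far as needed for what follows to match.
Matches: at [0:37] match '8f8hmntcbbw1Yn092_8888b@ntbddwlkm303z', groups = ('8f8hm', '3z').
With 2 capturing groups, `findall` returns a 2-tuple per match.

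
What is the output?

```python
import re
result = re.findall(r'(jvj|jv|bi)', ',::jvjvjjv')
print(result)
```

['jvj', 'jv']

Branches in `(...|...)` are attempted left-to-right; the first branch that allows the whole pattern to succeed is taken.
Walking the string: at [3:6] match 'jvj', group 1 = 'jvj'; at [8:10] match 'jv', group 1 = 'jv'.
With a single group, `findall` returns only what that group captured — 2 items.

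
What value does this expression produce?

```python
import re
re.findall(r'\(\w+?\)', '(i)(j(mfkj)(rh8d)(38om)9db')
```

Since nothing is captured, `findall` lists the 4 matched substrings directly.

['(i)', '(mfkj)', '(rh8d)', '(38om)']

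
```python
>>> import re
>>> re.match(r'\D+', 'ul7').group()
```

'ul'

The pattern matches one or more of a non-digit.
`match` is anchored at position 0; if the pattern doesn't fit there, it returns None.
The match spans [0:2] → 'ul'.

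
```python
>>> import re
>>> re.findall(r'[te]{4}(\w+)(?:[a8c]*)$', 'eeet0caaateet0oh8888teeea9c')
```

['0caaateet0oh8888teeea9c']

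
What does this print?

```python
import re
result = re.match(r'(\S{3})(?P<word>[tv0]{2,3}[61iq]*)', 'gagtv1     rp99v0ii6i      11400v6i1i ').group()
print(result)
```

Pattern: exactly 3 of a non-whitespace character (captured); then 2 to 3 of one of [tv0], then zero or more of one of [61iq] (captured as 'word').
`match` is anchored at position 0; if the pattern doesn't fit there, it returns None.
The match spans [0:6] → 'gagtv1'.
Captured: group 1 = 'gag', group 2 = 'tv1'.

gagtv1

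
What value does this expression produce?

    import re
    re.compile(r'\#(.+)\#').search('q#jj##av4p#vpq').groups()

('jj##av4p',)

The match spans [1:11] → '#jj##av4p#'.
Captured: group 1 = 'jj##av4p'.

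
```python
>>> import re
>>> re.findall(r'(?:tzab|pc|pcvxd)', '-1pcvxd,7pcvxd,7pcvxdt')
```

['pc', 'pc', 'pc']

Alternation isn't longest-match — the leftmost alternative that fits at this position is chosen.
Matches: at [2:4] → 'pc'; at [9:11] → 'pc'; at [16:18] → 'pc'.
No capturing groups, so `findall` returns the 3 full match strings.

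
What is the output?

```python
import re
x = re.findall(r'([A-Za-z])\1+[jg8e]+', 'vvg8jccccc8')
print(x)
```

After group 1 captures some text, `\1` only succeeds where that same text appears again.
Scanning left to right: at [0:5] match 'vvg8j', group 1 = 'v'; at [5:11] match 'ccccc8', group 1 = 'c'.
One capturing group, so `findall` returns just the captured substring from each match — 2 in all.

['v', 'c']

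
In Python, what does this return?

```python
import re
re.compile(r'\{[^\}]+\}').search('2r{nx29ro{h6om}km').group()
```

The match spans [2:15] → '{nx29ro{h6om}'.

'{nx29ro{h6om}'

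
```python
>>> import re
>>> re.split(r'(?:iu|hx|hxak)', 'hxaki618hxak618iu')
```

Alternation isn't longest-match — the leftmost alternative that fits at this position is chosen.
Matches to split on: at [0:2] → 'hx'; at [8:10] → 'hx'; at [15:17] → 'iu'.
Each match becomes a cut point; 4 segments remain.

['', 'aki618', 'ak618', '']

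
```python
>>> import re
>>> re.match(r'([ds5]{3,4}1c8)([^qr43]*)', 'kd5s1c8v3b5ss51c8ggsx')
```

With `match`, the pattern is implicitly anchored at the beginning.
Here the pattern fails at index 0, so the call returns None.

None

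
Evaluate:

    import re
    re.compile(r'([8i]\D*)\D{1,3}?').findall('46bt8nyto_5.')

The pattern matches one of [8i], then zero or more of a non-digit (captured); then 1 to 3 of a non-digit (lazy).
One capturing group, so `findall` returns just the captured substring from the one match — 1 in all.

['8nyto']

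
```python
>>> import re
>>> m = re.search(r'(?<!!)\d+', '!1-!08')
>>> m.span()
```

The negative lookaround is zero-width — it rules out positions where the adjacent text would match, without consuming anything.
`re.search` tries every starting position until one works.
The match spans [5:6] → '8'.

(5, 6)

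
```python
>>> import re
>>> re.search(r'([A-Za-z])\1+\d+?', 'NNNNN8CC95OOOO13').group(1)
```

'N'

The match spans [0:6] → 'NNNNN8'.
Captured: group 1 = 'N'.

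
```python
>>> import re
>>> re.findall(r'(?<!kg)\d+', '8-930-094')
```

A negative assertion filters positions out without eating any characters.
Walking the string: at [0:1] → '8'; at [2:5] → '930'; at [6:9] → '094'.
`findall` yields the raw match text (3 of them) because the pattern has no groups.

['8', '930', '094']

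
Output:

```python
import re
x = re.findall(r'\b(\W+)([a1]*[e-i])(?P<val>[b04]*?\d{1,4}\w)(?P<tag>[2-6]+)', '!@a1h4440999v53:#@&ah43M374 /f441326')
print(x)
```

The pattern matches a word boundary (`\b`, zero-width); then one or more of a non-word character (captured); then zero or more of one of [a1], then a character in [e-i] (captured); then zero or more of one of [b04] (lazy), then 1 to 4 of a digit, then a word character (captured as 'val'); then one or more of a character in [2-6] (captured as 'tag').
Walking the string: at [15:25] match ':#@&ah43M3', groups = (':#@&', 'ah', '43M', '3'); at [27:36] match ' /f441326', groups = (' /', 'f', '44132', '6').
With 4 capturing groups, `findall` returns a 4-tuple per match.

[(':#@&', 'ah', '43M', '3'), (' /', 'f', '44132', '6')]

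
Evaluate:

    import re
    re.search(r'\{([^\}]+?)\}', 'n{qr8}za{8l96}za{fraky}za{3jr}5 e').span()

`re.search` scans for the first position where the pattern succeeds.
The match spans [1:6] → '{qr8}'.
Captured: group 1 = 'qr8'.

(1, 6)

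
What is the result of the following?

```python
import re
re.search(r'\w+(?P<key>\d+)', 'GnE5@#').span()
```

The pattern matches one or more of a word character; then one or more of a digit (captured as 'key').
`re.search` scans for the first position where the pattern succeeds.
The match spans [0:4] → 'GnE5'.
Captured: group 1 = '5'.

(0, 4)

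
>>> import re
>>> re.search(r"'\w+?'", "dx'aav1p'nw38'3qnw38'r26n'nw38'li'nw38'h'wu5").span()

(2, 9)

Unlike `match`, `search` isn't anchored — it looks for the pattern anywhere in the string.
The match spans [2:9] → "'aav1p'".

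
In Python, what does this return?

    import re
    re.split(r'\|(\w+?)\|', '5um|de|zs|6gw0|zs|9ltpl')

['5um', 'de', 'zs', '6gw0', 'zs|9ltpl']

Matches to split on: at [3:7] → '|de|'; at [9:15] → '|6gw0|'.
The group in the pattern means `split` returns the separators' captures alongside the pieces.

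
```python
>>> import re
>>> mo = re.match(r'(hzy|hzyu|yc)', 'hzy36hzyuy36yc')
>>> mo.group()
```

'hzy'

With `match`, the pattern is implicitly anchored at the beginning.
The match spans [0:3] → 'hzy'.
Captured: group 1 = 'hzy'.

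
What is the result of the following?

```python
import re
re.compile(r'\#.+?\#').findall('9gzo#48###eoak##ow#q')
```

Matches: at [4:8] → '#48#'; at [8:15] → '##eoak#'; at [15:19] → '#ow#'.
Since nothing is captured, `findall` lists the 3 matched substrings directly.

['#48#', '##eoak#', '#ow#']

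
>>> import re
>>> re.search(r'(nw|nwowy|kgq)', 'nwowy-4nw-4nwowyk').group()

Branches in `(...|...)` are attempted left-to-right; the first branch that allows the whole pattern to succeed is taken.
`re.search` scans for the first position where the pattern succeeds.
The match spans [0:2] → 'nw'.
Captured: group 1 = 'nw'.

'nw'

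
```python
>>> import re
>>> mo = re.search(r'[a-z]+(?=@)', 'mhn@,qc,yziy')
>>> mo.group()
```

'mhn'

The positive lookaround only admits positions where the adjacent text matches; those characters stay outside the span.
`search` walks the string left to right and returns the first match it finds.
The match spans [0:3] → 'mhn'.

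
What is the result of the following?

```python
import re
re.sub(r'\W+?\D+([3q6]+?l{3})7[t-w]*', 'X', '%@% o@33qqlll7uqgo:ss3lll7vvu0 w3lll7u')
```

Each match is replaced by 'X'.

'XqgoX0X'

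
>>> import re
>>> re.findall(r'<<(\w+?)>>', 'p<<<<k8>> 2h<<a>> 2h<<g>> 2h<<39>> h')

One capturing group, so `findall` returns just the captured substring from each match — 4 in all.

['k8', 'a', 'g', '39']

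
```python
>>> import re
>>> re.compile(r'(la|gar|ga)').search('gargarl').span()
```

(0, 3)

The regex engine tests alternatives in the order written; an earlier branch that matches wins even if a later one would match more.
Unlike `match`, `search` isn't anchored — it looks for the pattern anywhere in the string.
The match spans [0:3] → 'gar'.
Captured: group 1 = 'gar'.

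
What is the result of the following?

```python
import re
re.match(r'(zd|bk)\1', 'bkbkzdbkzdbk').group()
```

'bkbk'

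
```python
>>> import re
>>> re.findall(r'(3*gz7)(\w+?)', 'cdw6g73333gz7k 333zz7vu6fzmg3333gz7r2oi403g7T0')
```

The pattern matches zero or more of a literal '3', then the literal 'gz7' (captured); then one or more of a word character (lazy) (captured).
Matches: at [6:14] match '3333gz7k', groups = ('3333gz7', 'k'); at [28:36] match '3333gz7r', groups = ('3333gz7', 'r').
Multiple groups make `findall` return tuples — one 2-tuple for each match.

[('3333gz7', 'k'), ('3333gz7', 'r')]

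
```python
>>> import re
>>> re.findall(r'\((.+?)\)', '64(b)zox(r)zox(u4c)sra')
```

The `?` after the quantifier makes it lazy — it takes as little as possible before letting the rest of the pattern try.
Matches: at [2:5] match '(b)', group 1 = 'b'; at [8:11] match '(r)', group 1 = 'r'; at [14:19] match '(u4c)', group 1 = 'u4c'.
One capturing group, so `findall` returns just the captured substring from each match — 3 in all.

['b', 'r', 'u4c']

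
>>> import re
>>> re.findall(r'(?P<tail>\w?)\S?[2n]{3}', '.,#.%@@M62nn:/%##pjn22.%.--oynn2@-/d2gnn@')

['M', 'p', 'o']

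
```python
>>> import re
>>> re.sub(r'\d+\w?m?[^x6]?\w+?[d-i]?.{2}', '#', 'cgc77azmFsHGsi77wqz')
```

Every occurrence is swapped for '#'.

'cgc#HGsi#'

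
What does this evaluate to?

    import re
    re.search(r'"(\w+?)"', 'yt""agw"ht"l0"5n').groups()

`search` walks the string left to right and returns the first match it finds.
The match spans [3:8] → '"agw"'.
Captured: group 1 = 'agw'.

('agw',)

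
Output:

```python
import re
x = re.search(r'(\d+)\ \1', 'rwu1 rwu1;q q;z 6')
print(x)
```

None

The backreference `\1` re-matches whatever the first group consumed, character for character.
Unlike `match`, `search` isn't anchored — it looks for the pattern anywhere in the string.
Here no position works, so the call returns None.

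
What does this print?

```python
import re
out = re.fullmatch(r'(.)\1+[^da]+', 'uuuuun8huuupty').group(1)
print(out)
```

`\1` has to match the exact text group 1 already captured.
`re.fullmatch` is like wrapping the pattern in `^…$` (in single-line mode).
The match spans [0:14] → 'uuuuun8huuupty'.
Captured: group 1 = 'u'.

u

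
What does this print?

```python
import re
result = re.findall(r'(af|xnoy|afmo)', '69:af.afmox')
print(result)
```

Alternation isn't longest-match — the leftmost alternative that fits at this position is chosen.
Walking the string: at [3:5] match 'af', group 1 = 'af'; at [6:8] match 'af', group 1 = 'af'.
Because there's exactly one group, `findall` drops the full match and keeps group 1 from each hit.

['af', 'af']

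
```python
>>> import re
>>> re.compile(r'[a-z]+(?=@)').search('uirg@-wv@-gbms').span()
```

(0, 4)

Because the assertion is zero-width, the text it checks is not consumed and won't appear in the result.
`re.search` scans for the first position where the pattern succeeds.
The match spans [0:4] → 'uirg'.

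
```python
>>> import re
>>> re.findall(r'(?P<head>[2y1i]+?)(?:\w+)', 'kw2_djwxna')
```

['2']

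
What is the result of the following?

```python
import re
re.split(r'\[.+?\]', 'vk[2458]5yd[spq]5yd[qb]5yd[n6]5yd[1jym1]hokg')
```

['vk', '5yd', '5yd', '5yd', '5yd', 'hokg']

Lazy quantifiers expand one character at a time until the remainder of the pattern can match.
Matches to split on: at [2:8] → '[2458]'; at [11:16] → '[spq]'; at [19:23] → '[qb]'; at [26:30] → '[n6]'; at [33:40] → '[1jym1]'.
`split` removes every match and returns the 6 fragments in between.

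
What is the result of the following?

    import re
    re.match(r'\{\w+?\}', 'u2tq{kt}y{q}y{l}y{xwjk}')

None

With `match`, the pattern is implicitly anchored at the beginning.
Here the pattern fails at index 0, so the call returns None.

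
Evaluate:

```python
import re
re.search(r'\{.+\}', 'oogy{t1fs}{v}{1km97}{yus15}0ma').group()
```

'{t1fs}{v}{1km97}{yus15}'

`re.search` scans for the first position where the pattern succeeds.
The match spans [4:27] → '{t1fs}{v}{1km97}{yus15}'.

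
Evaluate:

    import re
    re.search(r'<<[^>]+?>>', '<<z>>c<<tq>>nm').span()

(0, 5)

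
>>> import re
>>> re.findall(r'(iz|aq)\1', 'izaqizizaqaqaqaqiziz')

['iz', 'aq', 'aq', 'iz']

A backreference is literal: `\1` must see the identical characters the first group matched.
One capturing group, so `findall` returns just the captured substring from each match — 4 in all.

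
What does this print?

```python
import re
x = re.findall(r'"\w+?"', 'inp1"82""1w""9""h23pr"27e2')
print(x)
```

['"82"', '"1w"', '"9"', '"h23pr"']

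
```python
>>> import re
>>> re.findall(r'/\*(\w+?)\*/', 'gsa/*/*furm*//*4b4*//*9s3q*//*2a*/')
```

['furm', '4b4', '9s3q', '2a']

One capturing group, so `findall` returns just the captured substring from each match — 4 in all.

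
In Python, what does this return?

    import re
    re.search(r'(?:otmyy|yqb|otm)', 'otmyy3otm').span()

(0, 5)

Branches in `(...|...)` are attempted left-to-right; the first branch that allows the whole pattern to succeed is taken.
`search` walks the string left to right and returns the first match it finds.
The match spans [0:5] → 'otmyy'.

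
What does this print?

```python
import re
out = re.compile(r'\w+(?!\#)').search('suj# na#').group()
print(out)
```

`(?!…)`/`(?<!…)` only lets a position through if the neighbouring text does NOT match; no characters are consumed.
The match spans [0:2] → 'su'.

su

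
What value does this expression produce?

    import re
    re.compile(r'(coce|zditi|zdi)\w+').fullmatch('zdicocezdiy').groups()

('zdi',)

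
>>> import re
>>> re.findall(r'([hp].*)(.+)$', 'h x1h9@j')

The pattern matches one of [hp], then zero or more of any character (captured); then one or more of any character (captured); then anchored at the end.
Walking the string: at [0:8] match 'h x1h9@j', groups = ('h x1h9@', 'j').
`findall` packs the 2 group values into a tuple for every match.

[('h x1h9@', 'j')]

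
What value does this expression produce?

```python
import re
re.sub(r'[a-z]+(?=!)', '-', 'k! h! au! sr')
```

The `(?=…)`/`(?<=…)` assertion just peeks at neighbouring text; it doesn't advance the match position.
Matches: at [0:1] → 'k'; at [3:4] → 'h'; at [6:8] → 'au'.
Every occurrence is swapped for '-'.

'-! -! -! sr'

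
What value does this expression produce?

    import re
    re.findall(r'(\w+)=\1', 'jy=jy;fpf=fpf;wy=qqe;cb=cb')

After group 1 captures some text, `\1` only succeeds where that same text appears again.
Because there's exactly one group, `findall` drops the full match and keeps group 1 from each hit.

['jy', 'fpf', 'cb']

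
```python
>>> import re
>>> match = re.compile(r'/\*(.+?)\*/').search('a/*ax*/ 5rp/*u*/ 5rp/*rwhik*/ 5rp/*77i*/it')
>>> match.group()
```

'/*ax*/'

A non-greedy quantifier consumes as few characters as it can — just enough that the remainder of the pattern still matches from where it stops; whatever follows it matches normally.
`re.search` tries every starting position until one works.
The match spans [1:7] → '/*ax*/'.
Captured: group 1 = 'ax'.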